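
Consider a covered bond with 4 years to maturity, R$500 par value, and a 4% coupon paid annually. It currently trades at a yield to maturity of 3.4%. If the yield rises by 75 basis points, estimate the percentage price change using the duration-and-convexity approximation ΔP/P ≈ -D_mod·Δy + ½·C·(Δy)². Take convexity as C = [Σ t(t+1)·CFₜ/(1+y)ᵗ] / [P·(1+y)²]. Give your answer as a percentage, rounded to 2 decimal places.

-2.69%

With y = 0.034:
  t   CF        PV=CF/(1+0.034)^t    t·PV        t(t+1)·PV
  1        20.00        19.3424        19.3424          38.6847
  2        20.00        18.7063        37.4127         112.2381
  3        20.00        18.0912        54.2737         217.0949
  4       520.00       454.9055     1,819.6220       9,098.1100
  Σ                    511.0454     1,930.6508       9,466.1277
P = 511.0454; D_Mac = 3.77785 yrs; D_mod = 3.65362 yrs; C = 17.32494.
Duration effect: -3.65362 × (+0.0075) = -0.027402
Convexity effect: 0.5 × 17.32494 × (0.0075)² = +0.0004873
ΔP/P ≈ -0.027402 + 0.0004873 = -0.026915 = -2.6915%.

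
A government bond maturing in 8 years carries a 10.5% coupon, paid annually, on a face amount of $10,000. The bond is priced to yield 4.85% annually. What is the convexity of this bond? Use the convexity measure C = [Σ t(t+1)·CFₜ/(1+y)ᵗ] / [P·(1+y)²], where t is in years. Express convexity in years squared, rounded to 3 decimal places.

45.301

With y = 0.0485:
  t   CF        PV=CF/(1+0.0485)^t    t·PV        t(t+1)·PV
  1     1,050.00     1,001.4306     1,001.4306       2,002.8612
  2     1,050.00       955.1079     1,910.2158       5,730.6473
  3     1,050.00       910.9279     2,732.7836      10,931.1346
  4     1,050.00       868.7915     3,475.1660      17,375.8299
  5     1,050.00       828.6042     4,143.0209      24,858.1257
  6     1,050.00       790.2758     4,741.6549      33,191.5841
  7     1,050.00       753.7204     5,276.0426      42,208.3410
  8    11,050.00     7,565.1022    60,520.8176     544,687.3586
  Σ                 13,673.9605    83,801.1321     680,985.8824
P = 13,673.9605.
Convexity = Σ t(t+1)·PV / [P·(1+y)²] = 680,985.8824 / (13,673.9605 × 1.099352) = 45.30091.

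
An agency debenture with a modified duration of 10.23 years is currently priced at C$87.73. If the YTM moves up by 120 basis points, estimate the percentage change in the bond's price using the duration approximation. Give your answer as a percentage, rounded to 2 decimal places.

Duration approximation: ΔP/P ≈ -D_mod · Δy = -10.23 × (+0.012) = -0.122760.
As a percentage: -12.2760%.

-12.28%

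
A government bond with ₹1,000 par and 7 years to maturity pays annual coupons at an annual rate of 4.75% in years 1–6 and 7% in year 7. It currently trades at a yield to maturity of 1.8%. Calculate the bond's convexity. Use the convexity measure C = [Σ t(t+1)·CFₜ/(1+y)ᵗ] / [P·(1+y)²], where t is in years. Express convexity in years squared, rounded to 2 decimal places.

With y = 0.018:
  t   CF        PV=CF/(1+0.018)^t    t·PV        t(t+1)·PV
  1        47.50        46.6601        46.6601          93.3202
  2        47.50        45.8351        91.6702         275.0105
  3        47.50        45.0246       135.0739         540.2957
  4        47.50        44.2285       176.9141         884.5706
  5        47.50        43.4465       217.2325       1,303.3948
  6        47.50        42.6783       256.0697       1,792.4879
  7     1,070.00       944.3855     6,610.6988      52,885.5906
  Σ                  1,212.2587     7,534.3193      57,774.6703
P = 1,212.2587.
Convexity = Σ t(t+1)·PV / [P·(1+y)²] = 57,774.6703 / (1,212.2587 × 1.036324) = 45.98822.

45.99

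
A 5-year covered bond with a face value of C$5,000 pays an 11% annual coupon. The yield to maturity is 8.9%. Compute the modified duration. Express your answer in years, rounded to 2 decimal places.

3.80 years

Periodic yield y = 0.089. First find Macaulay duration:
  t   CF        PV=CF/(1+0.089)^t    t·PV
  1       550.00       505.0505       505.0505
  2       550.00       463.7746       927.5491
  3       550.00       425.8720     1,277.6159
  4       550.00       391.0670     1,564.2680
  5     5,550.00     3,623.7113    18,118.5563
  Σ                  5,409.4753    22,393.0398
P = 5,409.4753; Macaulay duration = 22,393.0398 / 5,409.4753 = 4.13960 years.
Modified duration = D_Mac / (1 + y) = 4.13960 / 1.089 = 3.80128 years.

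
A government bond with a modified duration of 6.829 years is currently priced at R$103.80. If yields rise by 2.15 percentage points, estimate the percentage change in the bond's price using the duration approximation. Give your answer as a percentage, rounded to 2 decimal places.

-14.68%

Duration approximation: ΔP/P ≈ -D_mod · Δy = -6.829 × (+0.0215) = -0.1468235.
As a percentage: -14.68235%.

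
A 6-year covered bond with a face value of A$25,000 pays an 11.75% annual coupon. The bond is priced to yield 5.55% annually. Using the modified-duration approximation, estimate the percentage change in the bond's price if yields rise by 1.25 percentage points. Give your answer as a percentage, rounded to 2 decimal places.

-5.70%

Periodic yield y = 0.0555. Modified duration first:
  t   CF        PV=CF/(1+0.0555)^t    t·PV
  1     2,937.50     2,783.0412     2,783.0412
  2     2,937.50     2,636.7041     5,273.4083
  3     2,937.50     2,498.0617     7,494.1851
  4     2,937.50     2,366.7093     9,466.8374
  5     2,937.50     2,242.2637    11,211.3185
  6    27,937.50    20,204.0351   121,224.2107
  Σ                 32,730.8152   157,453.0012
P = 32,730.8152; D_Mac = 4.81054 yrs; D_mod = 4.81054/(1+0.0555) = 4.55760 yrs.
ΔP/P ≈ -D_mod · Δy = -4.55760 × (+0.0125) = -0.056970 = -5.6970%.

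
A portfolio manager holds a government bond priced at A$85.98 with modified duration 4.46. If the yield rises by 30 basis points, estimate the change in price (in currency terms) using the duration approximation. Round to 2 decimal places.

-A$1.15

Duration approximation: ΔP/P ≈ -D_mod · Δy = -4.46 × (+0.003) = -0.013380.
ΔP ≈ 85.98 × (-0.013380) = -1.1504124.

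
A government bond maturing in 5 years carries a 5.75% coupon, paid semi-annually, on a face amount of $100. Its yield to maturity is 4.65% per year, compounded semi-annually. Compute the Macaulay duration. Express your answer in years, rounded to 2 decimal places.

4.43 years

Periodic yield y = 0.02325. Discount each cash flow and weight by its period:
  t   CF        PV=CF/(1+0.02325)^t    t·PV
  1        2.875         2.8097         2.8097
  2        2.875         2.7458         5.4917
  3        2.875         2.6834         8.0503
  4        2.875         2.6225        10.4899
  5        2.875         2.5629        12.8144
  6        2.875         2.5047        15.0279
  7        2.875         2.4477        17.1342
  8        2.875         2.3921        19.1370
  9        2.875         2.3378        21.0399
  10     102.875        81.7509       817.5086
  Σ                    104.8575       929.5036
Price P = Σ PV = 104.8575.
Macaulay duration = Σ(t·PV) / P = 929.5036 / 104.8575 = 8.86445 half-year periods.
In years: 8.86445 / 2 = 4.43222 years.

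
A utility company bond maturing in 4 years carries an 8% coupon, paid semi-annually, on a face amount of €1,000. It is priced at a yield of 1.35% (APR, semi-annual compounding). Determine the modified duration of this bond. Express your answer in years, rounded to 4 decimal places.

Periodic yield y = 0.00675. First find Macaulay duration:
  t   CF        PV=CF/(1+0.00675)^t    t·PV
  1        40.00        39.7318        39.7318
  2        40.00        39.4654        78.9308
  3        40.00        39.2008       117.6024
  4        40.00        38.9380       155.7519
  5        40.00        38.6769       193.3846
  6        40.00        38.4176       230.5056
  7        40.00        38.1600       267.1201
  8     1,040.00       985.5082     7,884.0654
  Σ                  1,258.0987     8,967.0927
P = 1,258.0987; Macaulay duration = 8,967.0927 / 1,258.0987 = 7.12750 half-year periods = 3.56375 years.
Modified duration = D_Mac / (1 + y) = 3.56375 / 1.00675 = 3.53985 years.

3.5399 years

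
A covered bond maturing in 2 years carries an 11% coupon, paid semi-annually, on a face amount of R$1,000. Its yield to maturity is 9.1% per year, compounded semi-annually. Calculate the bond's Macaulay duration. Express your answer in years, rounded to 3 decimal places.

Periodic yield y = 0.0455. Discount each cash flow and weight by its period:
  t   CF        PV=CF/(1+0.0455)^t    t·PV
  1        55.00        52.6064        52.6064
  2        55.00        50.3170       100.6340
  3        55.00        48.1272       144.3816
  4     1,055.00       882.9911     3,531.9643
  Σ                  1,034.0417     3,829.5863
Price P = Σ PV = 1,034.0417.
Macaulay duration = Σ(t·PV) / P = 3,829.5863 / 1,034.0417 = 3.70351 half-year periods.
In years: 3.70351 / 2 = 1.85176 years.

1.852 years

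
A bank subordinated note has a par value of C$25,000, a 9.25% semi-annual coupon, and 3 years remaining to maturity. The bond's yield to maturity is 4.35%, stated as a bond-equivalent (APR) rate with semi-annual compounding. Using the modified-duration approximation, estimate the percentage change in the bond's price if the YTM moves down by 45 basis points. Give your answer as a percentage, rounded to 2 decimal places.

+1.19%

Periodic yield y = 0.02175. Modified duration first:
  t   CF        PV=CF/(1+0.02175)^t    t·PV
  1     1,156.25     1,131.6369     1,131.6369
  2     1,156.25     1,107.5477     2,215.0955
  3     1,156.25     1,083.9714     3,251.9141
  4     1,156.25     1,060.8969     4,243.5874
  5     1,156.25     1,038.3135     5,191.5677
  6    26,156.25    22,988.3394   137,930.0367
  Σ                 28,410.7058   153,963.8382
P = 28,410.7058; D_Mac = 5.41922 half-year periods = 2.70961 yrs; D_mod = 2.70961/(1+0.02175) = 2.65193 yrs.
ΔP/P ≈ -D_mod · Δy = -2.65193 × (-0.0045) = +0.011934 = +1.1934%.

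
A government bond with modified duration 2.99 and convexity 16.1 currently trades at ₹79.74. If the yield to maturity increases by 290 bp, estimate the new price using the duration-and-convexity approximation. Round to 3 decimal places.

Duration effect: -D_mod·Δy = -2.99 × (+0.029) = -0.086710
Convexity effect: ½·C·(Δy)² = 0.5 × 16.1 × (0.029)² = +0.00677005
ΔP/P ≈ -0.086710 + 0.00677005 = -0.07993995
New price ≈ 79.74 × (1 - 0.07993995) = 73.365588387.

₹73.366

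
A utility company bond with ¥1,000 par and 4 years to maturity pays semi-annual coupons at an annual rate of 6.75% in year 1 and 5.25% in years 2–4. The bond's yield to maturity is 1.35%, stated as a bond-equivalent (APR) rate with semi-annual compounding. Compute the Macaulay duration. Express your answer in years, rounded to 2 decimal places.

Periodic yield y = 0.00675. Discount each cash flow and weight by its period:
  t   CF        PV=CF/(1+0.00675)^t    t·PV
  1        33.75        33.5237        33.5237
  2        33.75        33.2989        66.5979
  3        26.25        25.7255        77.1766
  4        26.25        25.5531       102.2122
  5        26.25        25.3817       126.9086
  6        26.25        25.2115       151.2693
  7        26.25        25.0425       175.2976
  8     1,026.25       972.4786     7,779.8290
  Σ                  1,166.2156     8,512.8149
Price P = Σ PV = 1,166.2156.
Macaulay duration = Σ(t·PV) / P = 8,512.8149 / 1,166.2156 = 7.29952 half-year periods.
In years: 7.29952 / 2 = 3.64976 years.

3.65 years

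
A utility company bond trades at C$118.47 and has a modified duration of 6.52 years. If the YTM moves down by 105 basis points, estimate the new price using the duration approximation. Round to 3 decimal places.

C$126.580

Duration approximation: ΔP/P ≈ -D_mod · Δy = -6.52 × (-0.0105) = +0.068460.
New price ≈ 118.47 × (1 + 0.068460) = 126.5804562.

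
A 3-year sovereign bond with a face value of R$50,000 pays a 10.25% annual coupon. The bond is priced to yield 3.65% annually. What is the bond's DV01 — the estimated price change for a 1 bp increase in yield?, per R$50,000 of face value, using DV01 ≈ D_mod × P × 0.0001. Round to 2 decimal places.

R$15.73

Periodic yield y = 0.0365.
  t   CF        PV=CF/(1+0.0365)^t    t·PV
  1     5,125.00     4,944.5248     4,944.5248
  2     5,125.00     4,770.4051     9,540.8101
  3    55,125.00    49,504.0446   148,512.1338
  Σ                 59,218.9745   162,997.4687
P = 59,218.9745; D_Mac = 2.75245 yrs; D_mod = 2.65553 yrs.
DV01 ≈ 2.65553 × 59,218.9745 × 0.0001 = 15.725757.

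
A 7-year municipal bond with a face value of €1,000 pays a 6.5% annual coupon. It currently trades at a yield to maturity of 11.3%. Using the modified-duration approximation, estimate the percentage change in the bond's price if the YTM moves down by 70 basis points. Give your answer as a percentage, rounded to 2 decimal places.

Periodic yield y = 0.113. Modified duration first:
  t   CF        PV=CF/(1+0.113)^t    t·PV
  1        65.00        58.4007        58.4007
  2        65.00        52.4714       104.9429
  3        65.00        47.1442       141.4325
  4        65.00        42.3577       169.4309
  5        65.00        38.0573       190.2863
  6        65.00        34.1934       205.1604
  7     1,065.00       503.3655     3,523.5586
  Σ                    775.9902     4,393.2123
P = 775.9902; D_Mac = 5.66143 yrs; D_mod = 5.66143/(1+0.113) = 5.08664 yrs.
ΔP/P ≈ -D_mod · Δy = -5.08664 × (-0.007) = +0.035606 = +3.5606%.

+3.56%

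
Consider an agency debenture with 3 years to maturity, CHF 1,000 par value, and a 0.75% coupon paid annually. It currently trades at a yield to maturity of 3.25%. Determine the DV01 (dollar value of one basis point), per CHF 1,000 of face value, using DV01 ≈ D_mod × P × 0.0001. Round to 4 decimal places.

CHF 0.2680

Periodic yield y = 0.0325.
  t   CF        PV=CF/(1+0.0325)^t    t·PV
  1         7.50         7.2639         7.2639
  2         7.50         7.0353        14.0706
  3     1,007.50       915.3241     2,745.9722
  Σ                    929.6232     2,767.3066
P = 929.6232; D_Mac = 2.97680 yrs; D_mod = 2.88310 yrs.
DV01 ≈ 2.88310 × 929.6232 × 0.0001 = 0.268020.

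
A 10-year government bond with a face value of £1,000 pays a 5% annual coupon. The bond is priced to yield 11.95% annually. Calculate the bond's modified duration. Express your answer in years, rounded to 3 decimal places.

Periodic yield y = 0.1195. First find Macaulay duration:
  t   CF        PV=CF/(1+0.1195)^t    t·PV
  1        50.00        44.6628        44.6628
  2        50.00        39.8953        79.7906
  3        50.00        35.6367       106.9102
  4        50.00        31.8327       127.3308
  5        50.00        28.4348       142.1738
  6        50.00        25.3995       152.3971
  7        50.00        22.6883       158.8179
  8        50.00        20.2664       162.1314
  9        50.00        18.1031       162.9280
  10    1,050.00       339.5849     3,395.8486
  Σ                    606.5045     4,532.9911
P = 606.5045; Macaulay duration = 4,532.9911 / 606.5045 = 7.47396 years.
Modified duration = D_Mac / (1 + y) = 7.47396 / 1.1195 = 6.67616 years.

6.676 years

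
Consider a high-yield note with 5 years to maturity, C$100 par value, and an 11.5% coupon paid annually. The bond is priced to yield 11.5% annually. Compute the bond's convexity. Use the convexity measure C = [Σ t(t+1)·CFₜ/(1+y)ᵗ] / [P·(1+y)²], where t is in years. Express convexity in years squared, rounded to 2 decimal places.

18.22

With y = 0.115:
  t   CF        PV=CF/(1+0.115)^t    t·PV        t(t+1)·PV
  1        11.50        10.3139        10.3139          20.6278
  2        11.50         9.2501        18.5003          55.5008
  3        11.50         8.2961        24.8883          99.5530
  4        11.50         7.4404        29.7617         148.8087
  5       111.50        64.6994       323.4972       1,940.9832
  Σ                    100.0000       406.9614       2,265.4736
P = 100.0000.
Convexity = Σ t(t+1)·PV / [P·(1+y)²] = 2,265.4736 / (100.0000 × 1.243225) = 18.22256.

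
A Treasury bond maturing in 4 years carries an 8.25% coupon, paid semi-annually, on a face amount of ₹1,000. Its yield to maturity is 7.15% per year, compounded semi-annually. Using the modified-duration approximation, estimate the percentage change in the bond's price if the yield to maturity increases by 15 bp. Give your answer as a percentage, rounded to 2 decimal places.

Periodic yield y = 0.03575. Modified duration first:
  t   CF        PV=CF/(1+0.03575)^t    t·PV
  1        41.25        39.8262        39.8262
  2        41.25        38.4516        76.9031
  3        41.25        37.1244       111.3731
  4        41.25        35.8430       143.3719
  5        41.25        34.6058       173.0291
  6        41.25        33.4114       200.4682
  7        41.25        32.2581       225.8070
  8     1,041.25       786.1682     6,289.3457
  Σ                  1,037.6887     7,260.1245
P = 1,037.6887; D_Mac = 6.99644 half-year periods = 3.49822 yrs; D_mod = 3.49822/(1+0.03575) = 3.37747 yrs.
ΔP/P ≈ -D_mod · Δy = -3.37747 × (+0.0015) = -0.005066 = -0.5066%.

-0.51%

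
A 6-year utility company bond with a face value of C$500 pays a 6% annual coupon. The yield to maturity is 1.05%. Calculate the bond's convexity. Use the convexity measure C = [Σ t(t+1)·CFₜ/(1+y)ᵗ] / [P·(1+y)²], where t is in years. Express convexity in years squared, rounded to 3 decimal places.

With y = 0.0105:
  t   CF        PV=CF/(1+0.0105)^t    t·PV        t(t+1)·PV
  1        30.00        29.6883        29.6883          59.3765
  2        30.00        29.3798        58.7596         176.2787
  3        30.00        29.0745        87.2235         348.8940
  4        30.00        28.7724       115.0896         575.4479
  5        30.00        28.4734       142.3671         854.2027
  6       530.00       497.8035     2,986.8211      20,907.7478
  Σ                    643.1919     3,419.9492      22,921.9476
P = 643.1919.
Convexity = Σ t(t+1)·PV / [P·(1+y)²] = 22,921.9476 / (643.1919 × 1.021110) = 34.90104.

34.901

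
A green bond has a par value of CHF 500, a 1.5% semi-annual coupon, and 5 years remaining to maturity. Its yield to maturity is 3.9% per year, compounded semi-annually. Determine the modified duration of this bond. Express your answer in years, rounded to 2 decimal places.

Periodic yield y = 0.0195. First find Macaulay duration:
  t   CF        PV=CF/(1+0.0195)^t    t·PV
  1         3.75         3.6783         3.6783
  2         3.75         3.6079         7.2158
  3         3.75         3.5389        10.6167
  4         3.75         3.4712        13.8849
  5         3.75         3.4048        17.0241
  6         3.75         3.3397        20.0382
  7         3.75         3.2758        22.9308
  8         3.75         3.2132        25.7053
  9         3.75         3.1517        28.3654
  10      503.75       415.2817     4,152.8167
  Σ                    445.9632     4,302.2762
P = 445.9632; Macaulay duration = 4,302.2762 / 445.9632 = 9.64715 half-year periods = 4.82358 years.
Modified duration = D_Mac / (1 + y) = 4.82358 / 1.0195 = 4.73132 years.

4.73 years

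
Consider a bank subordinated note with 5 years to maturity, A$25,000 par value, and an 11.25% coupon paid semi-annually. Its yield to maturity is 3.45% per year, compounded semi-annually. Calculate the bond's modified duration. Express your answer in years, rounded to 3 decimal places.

Periodic yield y = 0.01725. First find Macaulay duration:
  t   CF        PV=CF/(1+0.01725)^t    t·PV
  1     1,406.25     1,382.4035     1,382.4035
  2     1,406.25     1,358.9615     2,717.9229
  3     1,406.25     1,335.9169     4,007.7507
  4     1,406.25     1,313.2631     5,253.0524
  5     1,406.25     1,290.9935     6,454.9673
  6     1,406.25     1,269.1015     7,614.6088
  7     1,406.25     1,247.5807     8,733.0649
  8     1,406.25     1,226.4249     9,811.3989
  9     1,406.25     1,205.6278    10,850.6501
  10   26,406.25    22,255.1100   222,551.1001
  Σ                 33,885.3833   279,376.9195
P = 33,885.3833; Macaulay duration = 279,376.9195 / 33,885.3833 = 8.24476 half-year periods = 4.12238 years.
Modified duration = D_Mac / (1 + y) = 4.12238 / 1.01725 = 4.05248 years.

4.052 years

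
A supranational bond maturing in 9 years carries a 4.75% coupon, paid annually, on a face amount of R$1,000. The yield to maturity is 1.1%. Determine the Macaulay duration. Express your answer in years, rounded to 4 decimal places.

7.7422 years

Periodic yield y = 0.011. Discount each cash flow and weight by its year:
  t   CF        PV=CF/(1+0.011)^t    t·PV
  1        47.50        46.9832        46.9832
  2        47.50        46.4720        92.9440
  3        47.50        45.9664       137.8991
  4        47.50        45.4662       181.8649
  5        47.50        44.9715       224.8577
  6        47.50        44.4822       266.8935
  7        47.50        43.9983       307.9878
  8        47.50        43.5195       348.1564
  9     1,047.50       949.2785     8,543.5062
  Σ                  1,311.1378    10,151.0928
Price P = Σ PV = 1,311.1378.
Macaulay duration = Σ(t·PV) / P = 10,151.0928 / 1,311.1378 = 7.74220 years.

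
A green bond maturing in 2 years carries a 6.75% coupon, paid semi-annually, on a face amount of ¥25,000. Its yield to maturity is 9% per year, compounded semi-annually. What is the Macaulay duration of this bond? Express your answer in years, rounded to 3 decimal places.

1.902 years

Periodic yield y = 0.045. Discount each cash flow and weight by its period:
  t   CF        PV=CF/(1+0.045)^t    t·PV
  1       843.75       807.4163       807.4163
  2       843.75       772.6471     1,545.2943
  3       843.75       739.3753     2,218.1258
  4    25,843.75    21,671.5697    86,686.2789
  Σ                 23,991.0084    91,257.1152
Price P = Σ PV = 23,991.0084.
Macaulay duration = Σ(t·PV) / P = 91,257.1152 / 23,991.0084 = 3.80380 half-year periods.
In years: 3.80380 / 2 = 1.90190 years.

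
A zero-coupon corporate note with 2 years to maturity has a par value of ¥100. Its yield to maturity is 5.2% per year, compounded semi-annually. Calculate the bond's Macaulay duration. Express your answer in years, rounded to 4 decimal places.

A zero-coupon bond has a single cash flow at maturity, so its Macaulay duration equals its maturity: 2 years.
(Equivalently: 4 semi-annual periods ÷ 2 = 2 years.)

2.0000 years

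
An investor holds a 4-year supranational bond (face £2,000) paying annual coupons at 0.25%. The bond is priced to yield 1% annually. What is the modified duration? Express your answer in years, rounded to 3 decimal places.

3.945 years

Periodic yield y = 0.01. First find Macaulay duration:
  t   CF        PV=CF/(1+0.01)^t    t·PV
  1         5.00         4.9505         4.9505
  2         5.00         4.9015         9.8030
  3         5.00         4.8530        14.5589
  4     2,005.00     1,926.7656     7,707.0624
  Σ                  1,941.4705     7,736.3747
P = 1,941.4705; Macaulay duration = 7,736.3747 / 1,941.4705 = 3.98480 years.
Modified duration = D_Mac / (1 + y) = 3.98480 / 1.01 = 3.94535 years.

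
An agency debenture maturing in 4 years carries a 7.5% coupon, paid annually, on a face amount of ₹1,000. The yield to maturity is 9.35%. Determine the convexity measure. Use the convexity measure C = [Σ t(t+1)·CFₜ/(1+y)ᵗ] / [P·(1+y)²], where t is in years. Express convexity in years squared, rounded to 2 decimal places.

With y = 0.0935:
  t   CF        PV=CF/(1+0.0935)^t    t·PV        t(t+1)·PV
  1        75.00        68.5871        68.5871         137.1742
  2        75.00        62.7225       125.4451         376.3353
  3        75.00        57.3594       172.0783         688.3133
  4     1,075.00       751.8537     3,007.4146      15,037.0731
  Σ                    940.5227     3,373.5251      16,238.8959
P = 940.5227.
Convexity = Σ t(t+1)·PV / [P·(1+y)²] = 16,238.8959 / (940.5227 × 1.195742) = 14.43942.

14.44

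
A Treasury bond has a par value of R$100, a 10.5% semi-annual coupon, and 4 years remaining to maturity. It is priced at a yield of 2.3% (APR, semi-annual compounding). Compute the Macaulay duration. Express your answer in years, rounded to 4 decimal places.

3.4584 years

Periodic yield y = 0.0115. Discount each cash flow and weight by its period:
  t   CF        PV=CF/(1+0.0115)^t    t·PV
  1         5.25         5.1903         5.1903
  2         5.25         5.1313        10.2626
  3         5.25         5.0730        15.2189
  4         5.25         5.0153        20.0611
  5         5.25         4.9583        24.7913
  6         5.25         4.9019        29.4114
  7         5.25         4.8462        33.9231
  8       105.25        96.0495       768.3958
  Σ                    131.1657       907.2546
Price P = Σ PV = 131.1657.
Macaulay duration = Σ(t·PV) / P = 907.2546 / 131.1657 = 6.91686 half-year periods.
In years: 6.91686 / 2 = 3.45843 years.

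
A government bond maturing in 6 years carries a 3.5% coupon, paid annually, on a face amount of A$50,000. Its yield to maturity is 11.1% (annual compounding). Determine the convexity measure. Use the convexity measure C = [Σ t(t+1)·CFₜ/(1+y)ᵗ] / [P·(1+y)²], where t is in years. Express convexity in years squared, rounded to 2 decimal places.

With y = 0.111:
  t   CF        PV=CF/(1+0.111)^t    t·PV        t(t+1)·PV
  1     1,750.00     1,575.1575     1,575.1575       3,150.3150
  2     1,750.00     1,417.7835     2,835.5671       8,506.7013
  3     1,750.00     1,276.1328     3,828.3984      15,313.5936
  4     1,750.00     1,148.6344     4,594.5375      22,972.6877
  5     1,750.00     1,033.8743     5,169.3717      31,016.2300
  6    51,750.00    27,518.5788   165,111.4726   1,155,780.3083
  Σ                 33,970.1613   183,114.5048   1,236,739.8360
P = 33,970.1613.
Convexity = Σ t(t+1)·PV / [P·(1+y)²] = 1,236,739.8360 / (33,970.1613 × 1.234321) = 29.49529.

29.50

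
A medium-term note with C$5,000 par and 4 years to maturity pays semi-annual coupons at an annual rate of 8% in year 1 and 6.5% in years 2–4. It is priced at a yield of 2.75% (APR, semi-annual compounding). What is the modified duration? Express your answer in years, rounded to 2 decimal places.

Periodic yield y = 0.01375. First find Macaulay duration:
  t   CF        PV=CF/(1+0.01375)^t    t·PV
  1       200.00       197.2873       197.2873
  2       200.00       194.6114       389.2228
  3       162.50       155.9771       467.9312
  4       162.50       153.8615       615.4459
  5       162.50       151.7746       758.8729
  6       162.50       149.7160       898.2959
  7       162.50       147.6853     1,033.7972
  8     5,162.50     4,628.2108    37,025.6860
  Σ                  5,779.1239    41,386.5392
P = 5,779.1239; Macaulay duration = 41,386.5392 / 5,779.1239 = 7.16139 half-year periods = 3.58069 years.
Modified duration = D_Mac / (1 + y) = 3.58069 / 1.01375 = 3.53213 years.

3.53 years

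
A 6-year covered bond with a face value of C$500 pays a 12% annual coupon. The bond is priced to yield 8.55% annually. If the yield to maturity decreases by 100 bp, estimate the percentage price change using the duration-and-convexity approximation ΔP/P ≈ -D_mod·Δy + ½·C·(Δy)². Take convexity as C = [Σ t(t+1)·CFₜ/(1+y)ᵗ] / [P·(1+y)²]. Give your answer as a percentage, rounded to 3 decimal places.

+4.465%

With y = 0.0855:
  t   CF        PV=CF/(1+0.0855)^t    t·PV        t(t+1)·PV
  1        60.00        55.2741        55.2741         110.5481
  2        60.00        50.9204       101.8408         305.5223
  3        60.00        46.9096       140.7288         562.9152
  4        60.00        43.2147       172.8590         864.2949
  5        60.00        39.8109       199.0546       1,194.3273
  6       560.00       342.3017     2,053.8102      14,376.6715
  Σ                    578.4314     2,723.5674      17,414.2794
P = 578.4314; D_Mac = 4.70854 yrs; D_mod = 4.33767 yrs; C = 25.55018.
Duration effect: -4.33767 × (-0.01) = +0.043377
Convexity effect: 0.5 × 25.55018 × (-0.01)² = +0.0012775
ΔP/P ≈ +0.043377 + 0.0012775 = +0.044654 = +4.4654%.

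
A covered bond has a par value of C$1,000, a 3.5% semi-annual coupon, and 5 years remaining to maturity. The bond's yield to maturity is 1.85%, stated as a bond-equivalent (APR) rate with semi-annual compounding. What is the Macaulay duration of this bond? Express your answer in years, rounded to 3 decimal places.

4.647 years

Periodic yield y = 0.00925. Discount each cash flow and weight by its period:
  t   CF        PV=CF/(1+0.00925)^t    t·PV
  1        17.50        17.3396        17.3396
  2        17.50        17.1807        34.3614
  3        17.50        17.0232        51.0697
  4        17.50        16.8672        67.4688
  5        17.50        16.7126        83.5630
  6        17.50        16.5594        99.3566
  7        17.50        16.4077       114.8536
  8        17.50        16.2573       130.0583
  9        17.50        16.1083       144.9745
  10    1,017.50       927.9976     9,279.9757
  Σ                  1,078.4536    10,023.0212
Price P = Σ PV = 1,078.4536.
Macaulay duration = Σ(t·PV) / P = 10,023.0212 / 1,078.4536 = 9.29388 half-year periods.
In years: 9.29388 / 2 = 4.64694 years.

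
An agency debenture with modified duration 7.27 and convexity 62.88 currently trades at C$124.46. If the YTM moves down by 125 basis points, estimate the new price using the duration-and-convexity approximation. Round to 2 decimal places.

Duration effect: -D_mod·Δy = -7.27 × (-0.0125) = +0.090875
Convexity effect: ½·C·(Δy)² = 0.5 × 62.88 × (-0.0125)² = +0.0049125
ΔP/P ≈ +0.090875 + 0.0049125 = +0.0957875
New price ≈ 124.46 × (1 + 0.0957875) = 136.38171225.

C$136.38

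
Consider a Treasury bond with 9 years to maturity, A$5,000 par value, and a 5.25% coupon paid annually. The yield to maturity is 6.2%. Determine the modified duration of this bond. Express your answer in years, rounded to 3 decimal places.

Periodic yield y = 0.062. First find Macaulay duration:
  t   CF        PV=CF/(1+0.062)^t    t·PV
  1       262.50       247.1751       247.1751
  2       262.50       232.7450       465.4899
  3       262.50       219.1572       657.4716
  4       262.50       206.3627       825.4509
  5       262.50       194.3152       971.5759
  6       262.50       182.9710     1,097.8259
  7       262.50       172.2891     1,206.0234
  8       262.50       162.2307     1,297.8460
  9     5,262.50     3,062.4673    27,562.2056
  Σ                  4,679.7133    34,331.0643
P = 4,679.7133; Macaulay duration = 34,331.0643 / 4,679.7133 = 7.33615 years.
Modified duration = D_Mac / (1 + y) = 7.33615 / 1.062 = 6.90786 years.

6.908 years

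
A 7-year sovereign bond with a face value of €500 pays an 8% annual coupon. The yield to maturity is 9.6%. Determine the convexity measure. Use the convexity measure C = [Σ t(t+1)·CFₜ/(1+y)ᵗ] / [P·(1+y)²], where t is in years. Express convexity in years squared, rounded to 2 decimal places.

34.05

With y = 0.096:
  t   CF        PV=CF/(1+0.096)^t    t·PV        t(t+1)·PV
  1        40.00        36.4964        36.4964          72.9927
  2        40.00        33.2996        66.5992         199.7975
  3        40.00        30.3828        91.1485         364.5940
  4        40.00        27.7216       110.8863         554.4313
  5        40.00        25.2934       126.4670         758.8020
  6        40.00        23.0779       138.4675         969.2726
  7       540.00       284.2627     1,989.8389      15,918.7113
  Σ                    460.5344     2,559.9038      18,838.6016
P = 460.5344.
Convexity = Σ t(t+1)·PV / [P·(1+y)²] = 18,838.6016 / (460.5344 × 1.201216) = 34.05379.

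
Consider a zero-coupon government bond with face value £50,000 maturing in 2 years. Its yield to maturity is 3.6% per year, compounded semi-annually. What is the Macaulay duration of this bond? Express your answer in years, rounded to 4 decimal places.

2.0000 years

A zero-coupon bond has a single cash flow at maturity, so its Macaulay duration equals its maturity: 2 years.
(Equivalently: 4 semi-annual periods ÷ 2 = 2 years.)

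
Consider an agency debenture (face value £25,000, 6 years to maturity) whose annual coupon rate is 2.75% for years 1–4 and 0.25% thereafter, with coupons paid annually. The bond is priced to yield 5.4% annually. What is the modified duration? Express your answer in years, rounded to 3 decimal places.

Periodic yield y = 0.054. First find Macaulay duration:
  t   CF        PV=CF/(1+0.054)^t    t·PV
  1       687.50       652.2770       652.2770
  2       687.50       618.8587     1,237.7173
  3       687.50       587.1524     1,761.4573
  4       687.50       557.0706     2,228.2825
  5        62.50        48.0482       240.2409
  6    25,062.50    18,280.1908   109,681.1449
  Σ                 20,743.5978   115,801.1200
P = 20,743.5978; Macaulay duration = 115,801.1200 / 20,743.5978 = 5.58250 years.
Modified duration = D_Mac / (1 + y) = 5.58250 / 1.054 = 5.29649 years.

5.296 years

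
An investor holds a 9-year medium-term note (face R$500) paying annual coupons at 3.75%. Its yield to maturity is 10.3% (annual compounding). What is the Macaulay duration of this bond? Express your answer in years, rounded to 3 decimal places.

Periodic yield y = 0.103. Discount each cash flow and weight by its year:
  t   CF        PV=CF/(1+0.103)^t    t·PV
  1        18.75        16.9991        16.9991
  2        18.75        15.4117        30.8234
  3        18.75        13.9725        41.9176
  4        18.75        12.6677        50.6710
  5        18.75        11.4848        57.4240
  6        18.75        10.4123        62.4740
  7        18.75         9.4400        66.0801
  8        18.75         8.5585        68.4679
  9       518.75       214.6735     1,932.0618
  Σ                    313.6202     2,326.9189
Price P = Σ PV = 313.6202.
Macaulay duration = Σ(t·PV) / P = 2,326.9189 / 313.6202 = 7.41954 years.

7.420 years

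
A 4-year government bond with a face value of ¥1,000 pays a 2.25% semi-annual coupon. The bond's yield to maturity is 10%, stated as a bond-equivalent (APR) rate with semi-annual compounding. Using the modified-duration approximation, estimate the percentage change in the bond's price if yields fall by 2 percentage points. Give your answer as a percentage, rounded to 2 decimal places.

Periodic yield y = 0.05. Modified duration first:
  t   CF        PV=CF/(1+0.05)^t    t·PV
  1        11.25        10.7143        10.7143
  2        11.25        10.2041        20.4082
  3        11.25         9.7182        29.1545
  4        11.25         9.2554        37.0216
  5        11.25         8.8147        44.0733
  6        11.25         8.3949        50.3695
  7        11.25         7.9952        55.9662
  8     1,011.25       684.4538     5,475.6304
  Σ                    749.5505     5,723.3381
P = 749.5505; D_Mac = 7.63569 half-year periods = 3.81785 yrs; D_mod = 3.81785/(1+0.05) = 3.63604 yrs.
ΔP/P ≈ -D_mod · Δy = -3.63604 × (-0.02) = +0.072721 = +7.2721%.

+7.27%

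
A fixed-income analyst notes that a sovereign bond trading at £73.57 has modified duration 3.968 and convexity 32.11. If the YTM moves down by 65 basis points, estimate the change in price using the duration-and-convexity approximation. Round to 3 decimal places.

Duration effect: -D_mod·Δy = -3.968 × (-0.0065) = +0.025792
Convexity effect: ½·C·(Δy)² = 0.5 × 32.11 × (-0.0065)² = +0.00067832375
ΔP/P ≈ +0.025792 + 0.00067832375 = +0.02647032375
ΔP ≈ 73.57 × (+0.02647032375) = +1.9474217182875.

+£1.947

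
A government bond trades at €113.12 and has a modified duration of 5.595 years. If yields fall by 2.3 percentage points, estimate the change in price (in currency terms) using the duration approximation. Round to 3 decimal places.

+€14.557

Duration approximation: ΔP/P ≈ -D_mod · Δy = -5.595 × (-0.023) = +0.128685.
ΔP ≈ 113.12 × (+0.128685) = +14.5568472.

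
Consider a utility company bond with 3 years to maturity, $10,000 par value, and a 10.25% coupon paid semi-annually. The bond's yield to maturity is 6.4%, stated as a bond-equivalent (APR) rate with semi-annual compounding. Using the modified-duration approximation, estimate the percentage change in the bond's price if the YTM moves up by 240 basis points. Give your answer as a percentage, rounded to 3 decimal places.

-6.224%

Periodic yield y = 0.032. Modified duration first:
  t   CF        PV=CF/(1+0.032)^t    t·PV
  1       512.50       496.6085       496.6085
  2       512.50       481.2098       962.4196
  3       512.50       466.2886     1,398.8657
  4       512.50       451.8300     1,807.3201
  5       512.50       437.8198     2,189.0989
  6    10,512.50     8,702.1752    52,213.0515
  Σ                 11,035.9320    59,067.3644
P = 11,035.9320; D_Mac = 5.35228 half-year periods = 2.67614 yrs; D_mod = 2.67614/(1+0.032) = 2.59316 yrs.
ΔP/P ≈ -D_mod · Δy = -2.59316 × (+0.024) = -0.062236 = -6.2236%.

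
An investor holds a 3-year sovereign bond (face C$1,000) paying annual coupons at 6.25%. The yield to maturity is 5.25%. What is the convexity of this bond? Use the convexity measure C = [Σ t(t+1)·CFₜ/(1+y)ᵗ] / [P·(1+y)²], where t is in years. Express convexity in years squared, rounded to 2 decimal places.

10.01

With y = 0.0525:
  t   CF        PV=CF/(1+0.0525)^t    t·PV        t(t+1)·PV
  1        62.50        59.3824        59.3824         118.7648
  2        62.50        56.4204       112.8407         338.5221
  3     1,062.50       911.3026     2,733.9079      10,935.6316
  Σ                  1,027.1054     2,906.1310      11,392.9186
P = 1,027.1054.
Convexity = Σ t(t+1)·PV / [P·(1+y)²] = 11,392.9186 / (1,027.1054 × 1.107756) = 10.01327.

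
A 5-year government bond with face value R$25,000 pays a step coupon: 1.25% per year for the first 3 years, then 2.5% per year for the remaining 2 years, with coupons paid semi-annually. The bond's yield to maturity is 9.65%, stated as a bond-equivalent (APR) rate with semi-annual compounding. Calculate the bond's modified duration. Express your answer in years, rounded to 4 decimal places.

4.5873 years

Periodic yield y = 0.04825. First find Macaulay duration:
  t   CF        PV=CF/(1+0.04825)^t    t·PV
  1       156.25       149.0580       149.0580
  2       156.25       142.1970       284.3939
  3       156.25       135.6518       406.9553
  4       156.25       129.4078       517.6313
  5       156.25       123.4513       617.2565
  6       156.25       117.7689       706.6137
  7       312.50       224.6963     1,572.8741
  8       312.50       214.3537     1,714.8299
  9       312.50       204.4872     1,840.3850
  10   25,312.50    15,801.0639   158,010.6392
  Σ                 17,242.1359   165,820.6368
P = 17,242.1359; Macaulay duration = 165,820.6368 / 17,242.1359 = 9.61717 half-year periods = 4.80859 years.
Modified duration = D_Mac / (1 + y) = 4.80859 / 1.04825 = 4.58725 years.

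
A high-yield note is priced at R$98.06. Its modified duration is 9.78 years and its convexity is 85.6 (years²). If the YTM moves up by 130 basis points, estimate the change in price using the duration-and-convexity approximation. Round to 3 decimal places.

Duration effect: -D_mod·Δy = -9.78 × (+0.013) = -0.127140
Convexity effect: ½·C·(Δy)² = 0.5 × 85.6 × (0.013)² = +0.0072332
ΔP/P ≈ -0.127140 + 0.0072332 = -0.1199068
ΔP ≈ 98.06 × (-0.1199068) = -11.758060808.

-R$11.758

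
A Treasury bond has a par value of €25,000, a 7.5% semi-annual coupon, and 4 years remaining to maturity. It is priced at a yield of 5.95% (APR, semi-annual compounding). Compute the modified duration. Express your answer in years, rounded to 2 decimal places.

Periodic yield y = 0.02975. First find Macaulay duration:
  t   CF        PV=CF/(1+0.02975)^t    t·PV
  1       937.50       910.4151       910.4151
  2       937.50       884.1128     1,768.2256
  3       937.50       858.5703     2,575.7110
  4       937.50       833.7658     3,335.0632
  5       937.50       809.6779     4,048.3894
  6       937.50       786.2859     4,717.7152
  7       937.50       763.5697     5,344.9877
  8    25,937.50    20,515.1033   164,120.8267
  Σ                 26,361.5008   186,821.3340
P = 26,361.5008; Macaulay duration = 186,821.3340 / 26,361.5008 = 7.08690 half-year periods = 3.54345 years.
Modified duration = D_Mac / (1 + y) = 3.54345 / 1.02975 = 3.44108 years.

3.44 years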